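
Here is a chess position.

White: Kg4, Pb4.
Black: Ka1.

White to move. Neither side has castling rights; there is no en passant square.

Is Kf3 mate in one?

After Kf3: black king on a1; in check: no.
Black is not in check, so this cannot be checkmate.

no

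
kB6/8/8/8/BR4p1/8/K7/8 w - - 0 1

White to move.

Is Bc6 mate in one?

After Bc6: black king on a8; in check: yes, from the white bishop on c6.
King squares — a7: attacked by Bb8; b7: attacked by Rb4; b8: attacked by Rb4.
Black has no legal moves → checkmate.

yes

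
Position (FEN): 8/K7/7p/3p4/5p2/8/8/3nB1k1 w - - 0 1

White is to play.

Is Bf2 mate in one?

After Bf2: black king on g1; in check: yes, from the white bishop on f2.
Black has 6 legal replies: Kh2, Kg2, Kxf2, Kh1, Kf1, Nxf2.
In check but a legal move exists → not checkmate.

no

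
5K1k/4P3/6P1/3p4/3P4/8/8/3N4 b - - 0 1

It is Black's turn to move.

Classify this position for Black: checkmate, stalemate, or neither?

Black to move; black king on h8.
In check: no.
King squares — g7: attacked by Kf8; h7: attacked by Pg6; g8: attacked by Kf8.
Legal moves for Black: none.
Not in check and no legal moves → stalemate.

stalemate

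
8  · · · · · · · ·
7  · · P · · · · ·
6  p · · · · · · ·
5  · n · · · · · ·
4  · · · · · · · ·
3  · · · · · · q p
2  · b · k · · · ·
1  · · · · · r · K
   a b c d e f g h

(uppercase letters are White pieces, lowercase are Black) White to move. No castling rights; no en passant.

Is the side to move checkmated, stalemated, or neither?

checkmate

White to move; white king on h1.
In check: yes, from the black rook on f1.
King squares — g1: attacked by Rf1; g2: attacked by Qg3; h2: attacked by Qg3.
Legal moves for White: none.
In check with no legal moves → checkmate.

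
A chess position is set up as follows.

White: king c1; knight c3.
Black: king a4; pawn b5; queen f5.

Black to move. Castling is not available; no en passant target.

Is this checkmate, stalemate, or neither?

Black to move; black king on a4.
In check: yes, from the white knight on c3.
Legal moves for Black: Ka5, Kb4, Kb3, Ka3.
Black is in check but has 4 legal moves → neither.

neither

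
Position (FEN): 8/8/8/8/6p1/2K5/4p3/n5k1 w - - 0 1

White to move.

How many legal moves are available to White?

6

White to move; king on c3.
In check: no.
Legal moves: Kd4, Kc4, Kb4, Kd3, Kd2, Kb2.
Count: 6.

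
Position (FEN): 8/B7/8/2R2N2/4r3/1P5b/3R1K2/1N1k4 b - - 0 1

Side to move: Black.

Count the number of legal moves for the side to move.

0

Black to move; king on d1.
In check: yes, from the white rook on d2.
Legal moves: none.
Count: 0.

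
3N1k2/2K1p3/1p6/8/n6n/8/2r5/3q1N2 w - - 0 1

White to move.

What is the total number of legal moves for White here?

3

White to move; king on c7.
In check: yes, from the black rook on c2.
Legal moves: Kb8, Kb7, Nc6.
Count: 3.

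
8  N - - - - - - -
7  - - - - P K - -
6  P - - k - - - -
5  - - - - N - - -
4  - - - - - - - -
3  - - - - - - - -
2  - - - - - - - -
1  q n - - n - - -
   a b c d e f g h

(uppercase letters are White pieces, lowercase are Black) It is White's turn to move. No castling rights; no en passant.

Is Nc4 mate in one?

no

After Nc4: black king on d6; in check: yes, from the white knight on c4.
Black has 4 legal replies: Kd7, Kc6, Kd5, Kc5.
In check but a legal move exists → not checkmate.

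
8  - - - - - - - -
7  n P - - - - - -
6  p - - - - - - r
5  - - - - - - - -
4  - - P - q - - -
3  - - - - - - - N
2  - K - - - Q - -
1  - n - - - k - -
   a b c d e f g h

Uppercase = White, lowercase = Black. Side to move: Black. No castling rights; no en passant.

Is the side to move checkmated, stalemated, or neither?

Black to move; black king on f1.
In check: yes, from the white queen on f2.
King squares — e1: attacked by Qf2; g1: attacked by Qf2; e2: attacked by Qf2; f2: attacked by Nh3; g2: attacked by Qf2.
Legal moves for Black: none.
In check with no legal moves → checkmate.

checkmate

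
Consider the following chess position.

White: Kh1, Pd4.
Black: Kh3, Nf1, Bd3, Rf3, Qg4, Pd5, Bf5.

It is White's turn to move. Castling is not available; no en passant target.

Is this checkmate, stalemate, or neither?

White to move; white king on h1.
In check: no.
King squares — g1: attacked by Qg4; g2: attacked by Kh3; h2: attacked by Nf1.
Legal moves for White: none.
Not in check and no legal moves → stalemate.

stalemate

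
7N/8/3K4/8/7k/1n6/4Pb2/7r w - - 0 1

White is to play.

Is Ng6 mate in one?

no

After Ng6: black king on h4; in check: yes, from the white knight on g6.
Black has 5 legal replies: Kh5, Kg5, Kg4, Kh3, Kg3.
In check but a legal move exists → not checkmate.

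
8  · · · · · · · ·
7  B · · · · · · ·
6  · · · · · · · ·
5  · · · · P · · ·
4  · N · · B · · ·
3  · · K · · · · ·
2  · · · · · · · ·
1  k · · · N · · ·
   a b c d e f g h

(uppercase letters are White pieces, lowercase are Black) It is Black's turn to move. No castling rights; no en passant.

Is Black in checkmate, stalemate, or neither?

stalemate

Black to move; black king on a1.
In check: no.
King squares — b1: attacked by Be4; a2: attacked by Nb4; b2: attacked by Kc3.
Legal moves for Black: none.
Not in check and no legal moves → stalemate.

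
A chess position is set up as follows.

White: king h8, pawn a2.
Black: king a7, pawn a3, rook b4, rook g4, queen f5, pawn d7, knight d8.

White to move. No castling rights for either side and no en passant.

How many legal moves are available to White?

White to move; king on h8.
In check: no.
Legal moves: none.
Count: 0.

0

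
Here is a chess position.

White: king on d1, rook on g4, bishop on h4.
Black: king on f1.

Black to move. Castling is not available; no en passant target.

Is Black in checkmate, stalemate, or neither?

Black to move; black king on f1.
In check: no.
King squares — e1: attacked by Kd1; g1: attacked by Rg4; e2: attacked by Kd1; f2: attacked by Bh4; g2: attacked by Rg4.
Legal moves for Black: none.
Not in check and no legal moves → stalemate.

stalemate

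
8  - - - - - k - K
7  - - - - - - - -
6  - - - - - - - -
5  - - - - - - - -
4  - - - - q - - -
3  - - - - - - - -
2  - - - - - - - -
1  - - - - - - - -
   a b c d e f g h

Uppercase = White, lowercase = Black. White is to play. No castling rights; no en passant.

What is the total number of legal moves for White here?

0

White to move; king on h8.
In check: no.
Legal moves: none.
Count: 0.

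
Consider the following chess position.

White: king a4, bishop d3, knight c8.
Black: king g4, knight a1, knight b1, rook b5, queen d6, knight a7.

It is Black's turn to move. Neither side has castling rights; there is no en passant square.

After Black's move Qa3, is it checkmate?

After Qa3: white king on a4; in check: yes, from the black queen on a3.
King squares — a3: attacked by Nb1; b3: attacked by Na1; b4: attacked by Qa3; a5: attacked by Qa3; b5: attacked by Na7.
White has no legal moves → checkmate.

yes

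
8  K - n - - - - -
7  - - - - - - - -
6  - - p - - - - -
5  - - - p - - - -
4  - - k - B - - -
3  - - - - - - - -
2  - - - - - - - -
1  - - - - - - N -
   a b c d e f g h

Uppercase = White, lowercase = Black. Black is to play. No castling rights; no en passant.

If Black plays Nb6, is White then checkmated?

After Nb6: white king on a8; in check: yes, from the black knight on b6.
White has 3 legal replies: Kb8, Kb7, Ka7.
In check but a legal move exists → not checkmate.

no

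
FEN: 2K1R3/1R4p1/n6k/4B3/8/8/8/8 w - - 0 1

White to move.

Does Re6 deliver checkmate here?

no

After Re6: black king on h6; in check: yes, from the white rook on e6.
Black has 4 legal replies: Kh7, Kh5, Kg5, g6.
In check but a legal move exists → not checkmate.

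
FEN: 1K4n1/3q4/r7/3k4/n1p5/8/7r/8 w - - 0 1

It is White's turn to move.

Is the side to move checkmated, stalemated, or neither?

stalemate

White to move; white king on b8.
In check: no.
King squares — a7: attacked by Ra6; b7: attacked by Qd7; c7: attacked by Qd7; a8: attacked by Ra6; c8: attacked by Qd7.
Legal moves for White: none.
Not in check and no legal moves → stalemate.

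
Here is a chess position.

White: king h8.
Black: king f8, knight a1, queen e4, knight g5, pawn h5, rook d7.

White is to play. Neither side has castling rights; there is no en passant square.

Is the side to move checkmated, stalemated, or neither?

stalemate

White to move; white king on h8.
In check: no.
King squares — g7: attacked by Rd7; h7: attacked by Qe4; g8: attacked by Kf8.
Legal moves for White: none.
Not in check and no legal moves → stalemate.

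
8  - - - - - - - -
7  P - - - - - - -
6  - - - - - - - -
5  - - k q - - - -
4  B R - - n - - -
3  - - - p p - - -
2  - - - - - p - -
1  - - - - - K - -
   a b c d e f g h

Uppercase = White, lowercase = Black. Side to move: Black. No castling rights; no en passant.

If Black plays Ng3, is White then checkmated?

After Ng3: white king on f1; in check: yes, from the black knight on g3.
King squares — e1: attacked by Pf2; g1: attacked by Pf2; e2: attacked by Pd3; f2: attacked by Pe3; g2: attacked by Qd5.
White has no legal moves → checkmate.

yes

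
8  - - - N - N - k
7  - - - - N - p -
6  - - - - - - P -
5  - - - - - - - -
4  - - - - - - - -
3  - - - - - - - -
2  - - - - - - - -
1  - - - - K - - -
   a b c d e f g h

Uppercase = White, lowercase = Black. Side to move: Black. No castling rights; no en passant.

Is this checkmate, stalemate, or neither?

Black to move; black king on h8.
In check: no.
King squares — g7: own pawn; h7: attacked by Pg6; g8: attacked by Ne7.
Legal moves for Black: none.
Not in check and no legal moves → stalemate.

stalemate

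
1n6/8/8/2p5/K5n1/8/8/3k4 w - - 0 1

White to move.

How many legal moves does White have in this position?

4

White to move; king on a4.
In check: no.
Legal moves: Kb5, Ka5, Kb3, Ka3.
Count: 4.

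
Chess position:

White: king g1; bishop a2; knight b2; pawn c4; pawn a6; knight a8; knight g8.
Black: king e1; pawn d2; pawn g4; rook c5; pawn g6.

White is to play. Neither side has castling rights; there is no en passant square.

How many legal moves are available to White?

White to move; king on g1.
In check: no.
Legal moves: Ne7, Nh6, Nf6, Nc7, Nb6, Na4, Nd3+, Nd1, Bb3, Bb1, Kh2, Kg2, Kh1, a7.
Count: 14.

14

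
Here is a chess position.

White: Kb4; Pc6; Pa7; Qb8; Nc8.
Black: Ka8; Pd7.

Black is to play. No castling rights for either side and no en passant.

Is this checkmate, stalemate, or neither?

Black to move; black king on a8.
In check: yes, from the white queen on b8.
King squares — a7: attacked by Qb8; b7: attacked by Pc6; b8: attacked by Pa7.
Legal moves for Black: none.
In check with no legal moves → checkmate.

checkmate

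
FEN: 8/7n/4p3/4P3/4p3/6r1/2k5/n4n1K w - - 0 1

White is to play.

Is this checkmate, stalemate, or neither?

stalemate

White to move; white king on h1.
In check: no.
King squares — g1: attacked by Rg3; g2: attacked by Rg3; h2: attacked by Nf1.
Legal moves for White: none.
Not in check and no legal moves → stalemate.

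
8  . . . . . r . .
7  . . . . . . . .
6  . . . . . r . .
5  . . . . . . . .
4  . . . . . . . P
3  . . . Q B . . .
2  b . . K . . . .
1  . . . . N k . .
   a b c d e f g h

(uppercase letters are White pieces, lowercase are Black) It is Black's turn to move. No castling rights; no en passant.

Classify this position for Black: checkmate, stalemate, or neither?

Black to move; black king on f1.
In check: yes, from the white queen on d3.
King squares — e1: attacked by Kd2; g1: attacked by Be3; e2: attacked by Kd2; f2: attacked by Be3; g2: attacked by Ne1.
Legal moves for Black: none.
In check with no legal moves → checkmate.

checkmate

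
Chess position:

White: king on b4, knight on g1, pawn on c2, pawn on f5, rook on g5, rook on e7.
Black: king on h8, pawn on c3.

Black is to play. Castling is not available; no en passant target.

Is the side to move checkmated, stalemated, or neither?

Black to move; black king on h8.
In check: no.
King squares — g7: attacked by Rg5; h7: attacked by Re7; g8: attacked by Rg5.
Legal moves for Black: none.
Not in check and no legal moves → stalemate.

stalemate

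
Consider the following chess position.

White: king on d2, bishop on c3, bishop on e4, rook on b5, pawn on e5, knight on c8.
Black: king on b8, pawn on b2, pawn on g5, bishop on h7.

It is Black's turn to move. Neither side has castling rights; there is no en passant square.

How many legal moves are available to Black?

2

Black to move; king on b8.
In check: yes, from the white rook on b5.
Legal moves: Kxc8, Kc7.
Count: 2.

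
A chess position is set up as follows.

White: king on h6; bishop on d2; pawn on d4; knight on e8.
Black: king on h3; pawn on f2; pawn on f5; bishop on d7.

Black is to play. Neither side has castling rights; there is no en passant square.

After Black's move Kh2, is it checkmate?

After Kh2: white king on h6; in check: no.
White is not in check, so this cannot be checkmate.

no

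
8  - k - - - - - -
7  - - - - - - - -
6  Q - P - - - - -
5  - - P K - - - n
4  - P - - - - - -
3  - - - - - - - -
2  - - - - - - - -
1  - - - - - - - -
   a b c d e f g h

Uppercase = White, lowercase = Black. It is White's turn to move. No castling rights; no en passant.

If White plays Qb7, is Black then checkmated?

yes

After Qb7: black king on b8; in check: yes, from the white queen on b7.
King squares — a7: attacked by Qb7; b7: attacked by Pc6; c7: attacked by Qb7; a8: attacked by Qb7; c8: attacked by Qb7.
Black has no legal moves → checkmate.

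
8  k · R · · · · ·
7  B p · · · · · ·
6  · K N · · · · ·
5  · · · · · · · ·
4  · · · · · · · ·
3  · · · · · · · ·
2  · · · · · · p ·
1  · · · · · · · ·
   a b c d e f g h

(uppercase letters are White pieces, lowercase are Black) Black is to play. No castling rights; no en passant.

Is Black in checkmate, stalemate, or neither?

Black to move; black king on a8.
In check: yes, from the white rook on c8.
King squares — a7: attacked by Kb6; b7: own pawn; b8: attacked by Nc6.
Legal moves for Black: none.
In check with no legal moves → checkmate.

checkmate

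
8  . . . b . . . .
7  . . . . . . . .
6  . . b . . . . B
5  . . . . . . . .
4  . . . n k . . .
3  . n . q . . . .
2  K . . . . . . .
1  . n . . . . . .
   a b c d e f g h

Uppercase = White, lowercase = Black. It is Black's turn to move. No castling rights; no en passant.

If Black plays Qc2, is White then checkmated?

yes

After Qc2: white king on a2; in check: yes, from the black queen on c2.
King squares — a1: attacked by Nb3; b1: attacked by Qc2; b2: attacked by Qc2; a3: attacked by Nb1; b3: attacked by Qc2.
White has no legal moves → checkmate.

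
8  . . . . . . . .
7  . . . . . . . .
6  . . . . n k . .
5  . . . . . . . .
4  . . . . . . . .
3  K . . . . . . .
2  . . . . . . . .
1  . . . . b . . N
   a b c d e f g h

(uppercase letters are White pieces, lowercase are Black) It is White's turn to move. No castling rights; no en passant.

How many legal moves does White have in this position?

6

White to move; king on a3.
In check: no.
Legal moves: Ka4, Kb3, Kb2, Ka2, Ng3, Nf2.
Count: 6.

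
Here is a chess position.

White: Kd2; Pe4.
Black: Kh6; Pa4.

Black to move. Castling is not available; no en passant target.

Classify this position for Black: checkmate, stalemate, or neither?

neither

Black to move; black king on h6.
In check: no.
Legal moves for Black: Kh7, Kg7, Kg6, Kh5, Kg5, a3.
Black has 6 legal moves and is not in check → neither.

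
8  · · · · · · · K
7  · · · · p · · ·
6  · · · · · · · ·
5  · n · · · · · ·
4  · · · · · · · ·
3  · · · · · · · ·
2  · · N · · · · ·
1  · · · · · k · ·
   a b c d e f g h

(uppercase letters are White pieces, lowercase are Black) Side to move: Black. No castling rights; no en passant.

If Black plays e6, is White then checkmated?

no

After e6: white king on h8; in check: no.
White is not in check, so this cannot be checkmate.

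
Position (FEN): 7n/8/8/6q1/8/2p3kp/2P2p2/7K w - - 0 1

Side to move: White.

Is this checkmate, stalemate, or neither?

White to move; white king on h1.
In check: no.
King squares — g1: attacked by Pf2; g2: attacked by Kg3; h2: attacked by Kg3.
Legal moves for White: none.
Not in check and no legal moves → stalemate.

stalemate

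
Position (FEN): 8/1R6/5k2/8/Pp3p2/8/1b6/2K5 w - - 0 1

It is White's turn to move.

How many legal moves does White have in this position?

5

White to move; king on c1.
In check: yes, from the black bishop on b2.
Legal moves: Kd2, Kc2, Kxb2, Kd1, Kb1.
Count: 5.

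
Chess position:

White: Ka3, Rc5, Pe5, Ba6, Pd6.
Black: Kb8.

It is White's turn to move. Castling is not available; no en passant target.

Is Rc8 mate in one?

no

After Rc8: black king on b8; in check: yes, from the white rook on c8.
Black has 1 legal reply: Ka7.
In check but a legal move exists → not checkmate.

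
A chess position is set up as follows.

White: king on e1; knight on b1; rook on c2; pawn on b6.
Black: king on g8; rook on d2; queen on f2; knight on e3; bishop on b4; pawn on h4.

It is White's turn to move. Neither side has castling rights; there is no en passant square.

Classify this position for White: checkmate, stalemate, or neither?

White to move; white king on e1.
In check: yes, from the black queen on f2.
King squares — d1: attacked by Rd2; f1: attacked by Qf2; d2: attacked by Qf2; e2: attacked by Rd2; f2: attacked by Rd2.
Legal moves for White: none.
In check with no legal moves → checkmate.

checkmate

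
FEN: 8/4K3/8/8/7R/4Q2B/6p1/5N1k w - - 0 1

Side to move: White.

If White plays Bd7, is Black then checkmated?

yes

After Bd7: black king on h1; in check: yes, from the white rook on h4.
King squares — g1: attacked by Qe3; g2: own pawn; h2: attacked by Nf1.
Black has no legal moves → checkmate.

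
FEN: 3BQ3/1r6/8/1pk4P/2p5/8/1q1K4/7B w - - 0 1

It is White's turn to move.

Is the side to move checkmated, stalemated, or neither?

White to move; white king on d2.
In check: yes, from the black queen on b2.
King squares — c1: attacked by Qb2; d1: available; e1: available; c2: attacked by Qb2; e2: attacked by Qb2; c3: attacked by Qb2; d3: attacked by Pc4; e3: available.
Legal moves for White: Ke3, Ke1, Kd1.
White is in check but has 3 legal moves → neither.

neither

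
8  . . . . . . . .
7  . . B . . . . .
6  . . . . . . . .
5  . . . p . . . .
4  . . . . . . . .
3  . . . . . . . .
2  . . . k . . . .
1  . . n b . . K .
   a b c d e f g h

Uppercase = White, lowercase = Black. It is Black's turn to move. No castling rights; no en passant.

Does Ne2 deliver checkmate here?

After Ne2: white king on g1; in check: yes, from the black knight on e2.
White has 5 legal replies: Kh2, Kg2, Kf2, Kh1, Kf1.
In check but a legal move exists → not checkmate.

no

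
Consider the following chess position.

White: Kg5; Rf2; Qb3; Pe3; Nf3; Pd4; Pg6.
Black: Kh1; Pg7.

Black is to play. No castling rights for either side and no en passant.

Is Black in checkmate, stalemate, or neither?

Black to move; black king on h1.
In check: no.
King squares — g1: attacked by Nf3; g2: attacked by Rf2; h2: attacked by Rf2.
Legal moves for Black: none.
Not in check and no legal moves → stalemate.

stalemate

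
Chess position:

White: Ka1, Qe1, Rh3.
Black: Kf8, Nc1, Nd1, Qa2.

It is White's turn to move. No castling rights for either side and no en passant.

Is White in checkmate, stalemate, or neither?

checkmate

White to move; white king on a1.
In check: yes, from the black queen on a2.
King squares — b1: attacked by Qa2; a2: attacked by Nc1; b2: attacked by Nd1.
Legal moves for White: none.
In check with no legal moves → checkmate.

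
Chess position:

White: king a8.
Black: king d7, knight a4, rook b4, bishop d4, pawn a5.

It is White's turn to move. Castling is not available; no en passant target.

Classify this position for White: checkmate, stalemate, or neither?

stalemate

White to move; white king on a8.
In check: no.
King squares — a7: attacked by Bd4; b7: attacked by Rb4; b8: attacked by Rb4.
Legal moves for White: none.
Not in check and no legal moves → stalemate.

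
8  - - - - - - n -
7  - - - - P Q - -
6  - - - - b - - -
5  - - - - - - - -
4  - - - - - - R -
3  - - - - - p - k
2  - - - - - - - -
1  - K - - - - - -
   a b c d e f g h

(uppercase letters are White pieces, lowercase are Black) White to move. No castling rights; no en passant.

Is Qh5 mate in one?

yes

After Qh5: black king on h3; in check: yes, from the white queen on h5.
King squares — g2: attacked by Rg4; h2: attacked by Qh5; g3: attacked by Rg4; g4: attacked by Qh5; h4: attacked by Rg4.
Black has no legal moves → checkmate.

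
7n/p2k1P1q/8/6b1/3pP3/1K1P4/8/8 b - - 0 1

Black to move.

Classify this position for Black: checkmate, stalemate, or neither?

Black to move; black king on d7.
In check: no.
Legal moves for Black include: Nxf7, Ng6, Qg8, Qg7, Qxf7+, Qh6, Qg6, Qh5, Qf5, Qh4, Qxe4, Qh3, Qh2, Qh1, Kd8, Kc8, Ke7, Kc7, ... (list truncated; more exist).
Black has legal moves and is not in check → neither.

neither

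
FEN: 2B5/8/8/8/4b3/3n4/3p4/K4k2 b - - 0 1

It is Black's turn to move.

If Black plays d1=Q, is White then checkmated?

no

After d1=Q: white king on a1; in check: yes, from the black queen on d1.
White has 1 legal reply: Ka2.
In check but a legal move exists → not checkmate.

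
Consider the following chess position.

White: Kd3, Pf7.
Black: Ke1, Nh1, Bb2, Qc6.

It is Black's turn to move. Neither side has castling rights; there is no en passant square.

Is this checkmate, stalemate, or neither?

neither

Black to move; black king on e1.
In check: no.
Legal moves for Black include: Qe8, Qc8, Qa8, Qd7+, Qc7, Qb7, Qh6, Qg6+, Qf6, Qe6, Qd6+, Qb6, Qa6+, Qd5+, Qc5, Qb5+, Qe4+, Qc4+, ... (list truncated; more exist).
Black has legal moves and is not in check → neither.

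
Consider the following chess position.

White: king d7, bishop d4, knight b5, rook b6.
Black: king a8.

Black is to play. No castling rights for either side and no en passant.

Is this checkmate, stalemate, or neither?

Black to move; black king on a8.
In check: no.
King squares — a7: attacked by Nb5; b7: attacked by Rb6; b8: attacked by Rb6.
Legal moves for Black: none.
Not in check and no legal moves → stalemate.

stalemate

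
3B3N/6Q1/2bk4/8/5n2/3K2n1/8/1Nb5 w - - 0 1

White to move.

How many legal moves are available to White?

4

White to move; king on d3.
In check: yes, from the black knight on f4.
Legal moves: Kd4, Kc4, Kc3, Kc2.
Count: 4.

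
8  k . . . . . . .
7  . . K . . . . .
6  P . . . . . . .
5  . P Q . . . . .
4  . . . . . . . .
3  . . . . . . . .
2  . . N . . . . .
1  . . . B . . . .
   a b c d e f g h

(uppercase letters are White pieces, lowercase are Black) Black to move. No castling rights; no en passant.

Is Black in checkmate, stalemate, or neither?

Black to move; black king on a8.
In check: no.
King squares — a7: attacked by Qc5; b7: attacked by Pa6; b8: attacked by Kc7.
Legal moves for Black: none.
Not in check and no legal moves → stalemate.

stalemate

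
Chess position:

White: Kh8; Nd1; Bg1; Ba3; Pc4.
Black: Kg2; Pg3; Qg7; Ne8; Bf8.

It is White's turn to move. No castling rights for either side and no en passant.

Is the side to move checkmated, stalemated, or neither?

checkmate

White to move; white king on h8.
In check: yes, from the black queen on g7.
King squares — g7: attacked by Ne8; h7: attacked by Qg7; g8: attacked by Qg7.
Legal moves for White: none.
In check with no legal moves → checkmate.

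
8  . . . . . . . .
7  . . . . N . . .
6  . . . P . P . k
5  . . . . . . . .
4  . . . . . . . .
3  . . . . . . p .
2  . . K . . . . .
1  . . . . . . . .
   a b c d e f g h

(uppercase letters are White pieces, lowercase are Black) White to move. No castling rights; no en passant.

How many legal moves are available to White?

White to move; king on c2.
In check: no.
Legal moves: Ng8+, Nc8, Ng6, Nc6, Nf5+, Nd5, Kd3, Kc3, Kb3, Kd2, Kb2, Kd1, Kc1, Kb1, f7, d7.
Count: 16.

16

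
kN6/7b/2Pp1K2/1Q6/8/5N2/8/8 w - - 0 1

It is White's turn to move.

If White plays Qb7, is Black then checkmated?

After Qb7: black king on a8; in check: yes, from the white queen on b7.
King squares — a7: attacked by Qb7; b7: attacked by Pc6; b8: attacked by Qb7.
Black has no legal moves → checkmate.

yes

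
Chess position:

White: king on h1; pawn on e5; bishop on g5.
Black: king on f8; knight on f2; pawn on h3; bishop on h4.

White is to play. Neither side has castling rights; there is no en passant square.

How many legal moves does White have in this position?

2

White to move; king on h1.
In check: yes, from the black knight on f2.
Legal moves: Kh2, Kg1.
Count: 2.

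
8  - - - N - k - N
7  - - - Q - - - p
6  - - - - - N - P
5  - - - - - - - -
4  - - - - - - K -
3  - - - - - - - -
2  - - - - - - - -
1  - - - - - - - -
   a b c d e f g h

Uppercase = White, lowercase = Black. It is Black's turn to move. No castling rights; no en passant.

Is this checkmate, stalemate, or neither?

stalemate

Black to move; black king on f8.
In check: no.
King squares — e7: attacked by Qd7; f7: attacked by Qd7; g7: attacked by Ph6; e8: attacked by Nf6; g8: attacked by Nf6.
Legal moves for Black: none.
Not in check and no legal moves → stalemate.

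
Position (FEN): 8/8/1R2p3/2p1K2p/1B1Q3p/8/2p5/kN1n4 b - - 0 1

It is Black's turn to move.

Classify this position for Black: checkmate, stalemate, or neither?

neither

Black to move; black king on a1.
In check: yes, from the white queen on d4.
Legal moves for Black: Ka2, Kxb1, Nc3, Nb2, cxd4.
Black is in check but has 5 legal moves → neither.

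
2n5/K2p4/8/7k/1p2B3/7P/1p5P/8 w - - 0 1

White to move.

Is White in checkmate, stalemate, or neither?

White to move; white king on a7.
In check: yes, from the black knight on c8.
Legal moves for White: Kb8, Ka8, Kb7, Ka6.
White is in check but has 4 legal moves → neither.

neither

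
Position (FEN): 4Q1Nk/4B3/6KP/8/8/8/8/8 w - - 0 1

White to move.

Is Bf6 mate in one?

After Bf6: black king on h8; in check: yes, from the white bishop on f6.
King squares — g7: attacked by Bf6; h7: attacked by Kg6; g8: attacked by Qe8.
Black has no legal moves → checkmate.

yes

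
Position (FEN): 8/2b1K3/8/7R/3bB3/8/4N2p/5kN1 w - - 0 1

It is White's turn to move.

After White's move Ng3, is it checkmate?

no

After Ng3: black king on f1; in check: yes, from the white knight on g3.
Black has 4 legal replies: Kf2, Kxg1, Ke1, Bxg3.
In check but a legal move exists → not checkmate.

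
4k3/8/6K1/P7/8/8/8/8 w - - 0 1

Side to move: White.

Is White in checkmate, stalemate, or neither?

neither

White to move; white king on g6.
In check: no.
Legal moves for White: Kh7, Kg7, Kh6, Kf6, Kh5, Kg5, Kf5, a6.
White has 8 legal moves and is not in check → neither.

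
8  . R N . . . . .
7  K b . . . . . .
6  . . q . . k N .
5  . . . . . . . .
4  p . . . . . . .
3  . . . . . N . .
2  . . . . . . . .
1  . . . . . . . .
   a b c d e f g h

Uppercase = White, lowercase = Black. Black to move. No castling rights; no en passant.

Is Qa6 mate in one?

yes

After Qa6: white king on a7; in check: yes, from the black queen on a6.
King squares — a6: attacked by Bb7; b6: attacked by Qa6; b7: attacked by Qa6; a8: attacked by Qa6; b8: own rook.
White has no legal moves → checkmate.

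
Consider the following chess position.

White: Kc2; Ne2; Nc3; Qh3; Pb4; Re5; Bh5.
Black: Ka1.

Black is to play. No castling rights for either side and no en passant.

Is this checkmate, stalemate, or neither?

stalemate

Black to move; black king on a1.
In check: no.
King squares — b1: attacked by Kc2; a2: attacked by Nc3; b2: attacked by Kc2.
Legal moves for Black: none.
Not in check and no legal moves → stalemate.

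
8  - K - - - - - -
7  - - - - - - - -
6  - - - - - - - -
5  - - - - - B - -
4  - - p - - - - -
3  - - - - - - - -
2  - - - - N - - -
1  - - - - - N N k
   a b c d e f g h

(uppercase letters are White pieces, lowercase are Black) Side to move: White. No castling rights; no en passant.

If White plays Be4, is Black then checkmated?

yes

After Be4: black king on h1; in check: yes, from the white bishop on e4.
King squares — g1: attacked by Ne2; g2: attacked by Be4; h2: attacked by Nf1.
Black has no legal moves → checkmate.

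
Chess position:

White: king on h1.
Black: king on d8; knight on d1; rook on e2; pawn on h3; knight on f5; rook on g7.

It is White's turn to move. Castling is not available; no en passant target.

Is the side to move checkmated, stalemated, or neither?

White to move; white king on h1.
In check: no.
King squares — g1: attacked by Rg7; g2: attacked by Re2; h2: attacked by Re2.
Legal moves for White: none.
Not in check and no legal moves → stalemate.

stalemate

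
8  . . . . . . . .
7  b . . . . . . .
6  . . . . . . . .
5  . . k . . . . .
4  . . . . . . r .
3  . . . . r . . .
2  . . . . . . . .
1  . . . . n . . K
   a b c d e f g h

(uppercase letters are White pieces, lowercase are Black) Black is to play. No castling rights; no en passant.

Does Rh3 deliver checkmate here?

yes

After Rh3: white king on h1; in check: yes, from the black rook on h3.
King squares — g1: attacked by Rg4; g2: attacked by Ne1; h2: attacked by Rh3.
White has no legal moves → checkmate.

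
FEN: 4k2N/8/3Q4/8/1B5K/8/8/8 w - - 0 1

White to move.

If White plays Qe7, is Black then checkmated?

After Qe7: black king on e8; in check: yes, from the white queen on e7.
King squares — d7: attacked by Qe7; e7: attacked by Bb4; f7: attacked by Qe7; d8: attacked by Qe7; f8: attacked by Qe7.
Black has no legal moves → checkmate.

yes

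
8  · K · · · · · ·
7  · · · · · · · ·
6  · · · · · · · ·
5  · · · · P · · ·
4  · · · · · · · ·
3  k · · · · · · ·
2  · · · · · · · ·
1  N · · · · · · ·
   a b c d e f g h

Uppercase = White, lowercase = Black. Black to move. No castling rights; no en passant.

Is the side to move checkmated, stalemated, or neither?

Black to move; black king on a3.
In check: no.
Legal moves for Black: Kb4, Ka4, Kb2, Ka2.
Black has 4 legal moves and is not in check → neither.

neither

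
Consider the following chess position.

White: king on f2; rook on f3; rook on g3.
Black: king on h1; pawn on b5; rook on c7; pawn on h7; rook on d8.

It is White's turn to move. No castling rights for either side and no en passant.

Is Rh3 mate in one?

After Rh3: black king on h1; in check: yes, from the white rook on h3.
King squares — g1: attacked by Kf2; g2: attacked by Kf2; h2: attacked by Rh3.
Black has no legal moves → checkmate.

yes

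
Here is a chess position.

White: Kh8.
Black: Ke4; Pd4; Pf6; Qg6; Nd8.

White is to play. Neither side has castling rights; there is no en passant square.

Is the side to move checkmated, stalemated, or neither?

stalemate

White to move; white king on h8.
In check: no.
King squares — g7: attacked by Qg6; h7: attacked by Qg6; g8: attacked by Qg6.
Legal moves for White: none.
Not in check and no legal moves → stalemate.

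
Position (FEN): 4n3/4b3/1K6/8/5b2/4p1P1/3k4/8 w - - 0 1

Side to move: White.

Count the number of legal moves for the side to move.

White to move; king on b6.
In check: no.
Legal moves: Kb7, Ka7, Kc6, Ka6, Kb5, Ka5, gxf4, g4.
Count: 8.

8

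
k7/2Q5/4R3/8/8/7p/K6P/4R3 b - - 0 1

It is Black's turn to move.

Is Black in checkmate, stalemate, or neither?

stalemate

Black to move; black king on a8.
In check: no.
King squares — a7: attacked by Qc7; b7: attacked by Qc7; b8: attacked by Qc7.
Legal moves for Black: none.
Not in check and no legal moves → stalemate.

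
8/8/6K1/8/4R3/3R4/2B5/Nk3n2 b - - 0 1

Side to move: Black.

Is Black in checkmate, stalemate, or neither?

Black to move; black king on b1.
In check: yes, from the white bishop on c2.
Legal moves for Black: Kb2, Ka2, Kc1, Kxa1.
Black is in check but has 4 legal moves → neither.

neither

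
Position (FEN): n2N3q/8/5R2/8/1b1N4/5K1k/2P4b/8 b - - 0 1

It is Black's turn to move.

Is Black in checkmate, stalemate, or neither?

Black to move; black king on h3.
In check: no.
Legal moves for Black include: Qg8, Qf8, Qe8, Qxd8, Qh7, Qg7, Qh6, Qxf6+, Qh5+, Qh4, Nc7, Nb6, Bf8, Be7, Bbd6, Bc5, Ba5, Bc3, ... (list truncated; more exist).
Black has legal moves and is not in check → neither.

neither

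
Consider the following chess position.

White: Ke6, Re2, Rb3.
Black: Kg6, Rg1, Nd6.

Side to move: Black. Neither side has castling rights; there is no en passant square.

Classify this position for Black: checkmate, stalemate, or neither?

Black to move; black king on g6.
In check: no.
Legal moves for Black include: Kh7, Kg7, Kh6, Kh5, Kg5, Ne8, Nc8, Nf7, Nb7, Nf5, Nb5, Ne4, Nc4, Rg5, Rg4, Rg3, Rg2, Rh1, ... (list truncated; more exist).
Black has legal moves and is not in check → neither.

neither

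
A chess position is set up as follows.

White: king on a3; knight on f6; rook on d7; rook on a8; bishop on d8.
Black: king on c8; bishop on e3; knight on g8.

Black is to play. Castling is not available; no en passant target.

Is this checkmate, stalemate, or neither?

Black to move; black king on c8.
In check: yes, from the white rook on a8.
King squares — b7: attacked by Rd7; c7: attacked by Rd7; d7: attacked by Nf6; b8: attacked by Ra8; d8: attacked by Rd7.
Legal moves for Black: none.
In check with no legal moves → checkmate.

checkmate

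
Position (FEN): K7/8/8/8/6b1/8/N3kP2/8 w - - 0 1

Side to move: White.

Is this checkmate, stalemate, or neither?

White to move; white king on a8.
In check: no.
Legal moves for White: Kb8, Kb7, Ka7, Nb4, Nc3+, Nc1+, f3, f4.
White has 8 legal moves and is not in check → neither.

neither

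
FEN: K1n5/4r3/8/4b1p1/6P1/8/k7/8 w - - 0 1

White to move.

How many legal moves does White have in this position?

White to move; king on a8.
In check: no.
Legal moves: none.
Count: 0.

0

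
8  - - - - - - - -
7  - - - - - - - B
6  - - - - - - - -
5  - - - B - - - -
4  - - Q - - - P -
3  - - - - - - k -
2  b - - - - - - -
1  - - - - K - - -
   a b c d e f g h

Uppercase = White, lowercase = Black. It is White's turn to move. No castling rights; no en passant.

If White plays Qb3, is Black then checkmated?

no

After Qb3: black king on g3; in check: yes, from the white queen on b3.
Black has 5 legal replies: Kh4, Kxg4, Kf4, Kh2, Bxb3.
In check but a legal move exists → not checkmate.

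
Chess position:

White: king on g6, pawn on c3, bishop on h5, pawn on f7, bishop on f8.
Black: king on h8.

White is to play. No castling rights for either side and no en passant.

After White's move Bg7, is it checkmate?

yes

After Bg7: black king on h8; in check: yes, from the white bishop on g7.
King squares — g7: attacked by Kg6; h7: attacked by Kg6; g8: attacked by Pf7.
Black has no legal moves → checkmate.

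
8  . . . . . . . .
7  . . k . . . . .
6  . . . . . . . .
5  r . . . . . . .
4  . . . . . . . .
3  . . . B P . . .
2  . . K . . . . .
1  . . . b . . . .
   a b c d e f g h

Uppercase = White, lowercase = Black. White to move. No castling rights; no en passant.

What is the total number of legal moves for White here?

6

White to move; king on c2.
In check: yes, from the black bishop on d1.
Legal moves: Kc3, Kd2, Kb2, Kxd1, Kc1, Kb1.
Count: 6.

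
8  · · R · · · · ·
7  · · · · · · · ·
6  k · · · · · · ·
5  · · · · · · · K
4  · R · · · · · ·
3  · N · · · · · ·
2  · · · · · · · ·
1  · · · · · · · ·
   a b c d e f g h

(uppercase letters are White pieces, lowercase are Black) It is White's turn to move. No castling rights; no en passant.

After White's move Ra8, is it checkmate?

yes

After Ra8: black king on a6; in check: yes, from the white rook on a8.
King squares — a5: attacked by Nb3; b5: attacked by Rb4; b6: attacked by Rb4; a7: attacked by Ra8; b7: attacked by Rb4.
Black has no legal moves → checkmate.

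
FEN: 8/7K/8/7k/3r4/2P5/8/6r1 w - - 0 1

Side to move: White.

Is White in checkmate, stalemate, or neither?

White to move; white king on h7.
In check: no.
Legal moves for White: Kh8, cxd4, c4.
White has 3 legal moves and is not in check → neither.

neither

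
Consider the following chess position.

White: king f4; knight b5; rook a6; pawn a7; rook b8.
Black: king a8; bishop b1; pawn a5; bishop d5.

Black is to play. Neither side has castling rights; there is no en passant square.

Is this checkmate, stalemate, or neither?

checkmate

Black to move; black king on a8.
In check: yes, from the white rook on b8.
King squares — a7: attacked by Nb5; b7: attacked by Rb8; b8: attacked by Pa7.
Legal moves for Black: none.
In check with no legal moves → checkmate.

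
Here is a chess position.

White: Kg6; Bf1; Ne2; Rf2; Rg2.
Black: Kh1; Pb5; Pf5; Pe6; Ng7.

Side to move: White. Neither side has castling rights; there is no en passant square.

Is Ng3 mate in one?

yes

After Ng3: black king on h1; in check: yes, from the white knight on g3.
King squares — g1: attacked by Rg2; g2: attacked by Bf1; h2: attacked by Rg2.
Black has no legal moves → checkmate.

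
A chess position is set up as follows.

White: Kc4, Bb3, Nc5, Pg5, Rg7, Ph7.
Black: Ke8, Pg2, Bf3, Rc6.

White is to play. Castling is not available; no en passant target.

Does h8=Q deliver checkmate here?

yes

After h8=Q: black king on e8; in check: yes, from the white queen on h8.
King squares — d7: attacked by Nc5; e7: attacked by Rg7; f7: attacked by Rg7; d8: attacked by Qh8; f8: attacked by Qh8.
Black has no legal moves → checkmate.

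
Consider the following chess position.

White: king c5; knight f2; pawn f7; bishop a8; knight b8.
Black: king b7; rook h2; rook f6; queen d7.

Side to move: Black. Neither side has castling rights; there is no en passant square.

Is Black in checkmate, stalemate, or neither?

neither

Black to move; black king on b7.
In check: yes, from the white bishop on a8.
King squares — a6: attacked by Nb8; b6: attacked by Kc5; c6: attacked by Kc5; a7: available; c7: available; a8: available; b8: available; c8: available.
Legal moves for Black: Kc8, Kxb8, Kxa8, Kc7, Ka7.
Black is in check but has 5 legal moves → neither.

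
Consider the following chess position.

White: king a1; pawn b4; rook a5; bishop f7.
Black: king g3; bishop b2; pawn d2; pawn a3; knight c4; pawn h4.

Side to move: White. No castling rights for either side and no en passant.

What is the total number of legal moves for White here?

White to move; king on a1.
In check: yes, from the black bishop on b2.
Legal moves: Ka2, Kb1.
Count: 2.

2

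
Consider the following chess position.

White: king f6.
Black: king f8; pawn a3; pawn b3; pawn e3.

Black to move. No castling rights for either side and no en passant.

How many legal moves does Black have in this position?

5

Black to move; king on f8.
In check: no.
Legal moves: Kg8, Ke8, e2, b2, a2.
Count: 5.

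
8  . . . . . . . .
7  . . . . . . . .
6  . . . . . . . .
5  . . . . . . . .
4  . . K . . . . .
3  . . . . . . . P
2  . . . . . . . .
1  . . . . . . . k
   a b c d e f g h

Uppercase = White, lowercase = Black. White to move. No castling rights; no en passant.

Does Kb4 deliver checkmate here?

After Kb4: black king on h1; in check: no.
Black is not in check, so this cannot be checkmate.

no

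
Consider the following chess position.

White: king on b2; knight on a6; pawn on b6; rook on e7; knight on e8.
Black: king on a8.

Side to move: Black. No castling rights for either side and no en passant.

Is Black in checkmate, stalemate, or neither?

stalemate

Black to move; black king on a8.
In check: no.
King squares — a7: attacked by Pb6; b7: attacked by Re7; b8: attacked by Na6.
Legal moves for Black: none.
Not in check and no legal moves → stalemate.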